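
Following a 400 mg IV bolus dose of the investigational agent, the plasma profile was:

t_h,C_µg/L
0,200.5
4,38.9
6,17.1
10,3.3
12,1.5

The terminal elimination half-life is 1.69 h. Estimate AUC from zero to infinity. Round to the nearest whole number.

Trapezoidal AUC_0→12:
  [0→4]: (200.5+38.9)/2 × 4 = 478.8
  [4→6]: (38.9+17.1)/2 × 2 = 56.0
  [6→10]: (17.1+3.3)/2 × 4 = 40.8
  [10→12]: (3.3+1.5)/2 × 2 = 4.8
  Sum = 580.4 µg/L·h
k_e = ln2 / t½ = 0.693147 / 1.69 = 0.4101 h^-1
Extrapolated tail: C_last / k_e = 1.5 / 0.4101 = 3.658
AUC_0→∞ = 580.4 + 3.658 = 584.058 µg/L·h

AUC = 584 µg/L·h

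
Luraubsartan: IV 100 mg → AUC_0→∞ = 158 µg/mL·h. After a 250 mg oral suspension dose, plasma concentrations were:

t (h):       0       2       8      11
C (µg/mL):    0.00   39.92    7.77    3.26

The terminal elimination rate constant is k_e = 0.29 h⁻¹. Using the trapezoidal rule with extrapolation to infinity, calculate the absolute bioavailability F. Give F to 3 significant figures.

F = 0.534

Trapezoidal AUC_0→11 (oral suspension):
  [0→2]: (0.00+39.92)/2 × 2 = 39.92
  [2→8]: (39.92+7.77)/2 × 6 = 143.07
  [8→11]: (7.77+3.26)/2 × 3 = 16.545
  Sum = 199.535 µg/mL·h
Tail: C_last/k_e = 3.26/0.29 = 11.241
AUC_0→∞ (oral suspension) = 199.535 + 11.241 = 210.776 µg/mL·h
F = (AUC_ev/D_ev)/(AUC_iv/D_iv) = (210.776/250)/(158/100) = 0.843104/1.58 = 0.5336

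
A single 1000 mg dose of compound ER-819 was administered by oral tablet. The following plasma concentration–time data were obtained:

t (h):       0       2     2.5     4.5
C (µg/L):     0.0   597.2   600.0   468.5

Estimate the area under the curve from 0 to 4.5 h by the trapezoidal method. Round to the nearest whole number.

AUC = 1965 µg/L·h

Trapezoidal AUC_0→4.5:
  [0→2]: (0.0+597.2)/2 × 2 = 597.2
  [2→2.5]: (597.2+600.0)/2 × 0.5 = 299.3
  [2.5→4.5]: (600.0+468.5)/2 × 2 = 1068.5
  Sum = 1965.0 µg/L·h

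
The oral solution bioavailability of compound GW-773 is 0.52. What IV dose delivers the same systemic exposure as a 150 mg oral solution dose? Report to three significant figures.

Systemic exposure from an extravascular dose = F × D_ev, so the equivalent IV dose is F × D_ev.
D_iv = F × D_ev = 0.52 × 150 = 78 mg

D_iv = 78.0 mg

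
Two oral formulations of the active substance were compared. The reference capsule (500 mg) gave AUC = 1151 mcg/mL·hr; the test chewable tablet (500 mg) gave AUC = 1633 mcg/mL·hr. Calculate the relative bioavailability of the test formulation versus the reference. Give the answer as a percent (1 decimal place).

F_rel = (AUC_test/D_test) / (AUC_ref/D_ref)
      = (1633/500) / (1151/500)
      = 3.266 / 2.302 = 1.4188 = 141.88%

F_rel = 141.9%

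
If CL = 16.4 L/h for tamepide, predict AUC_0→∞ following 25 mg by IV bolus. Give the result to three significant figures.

AUC = 1.52 mg/L·h

AUC_0→∞ = Dose_iv / CL
        = 25 / 16.4 = 1.52439 mg/L·h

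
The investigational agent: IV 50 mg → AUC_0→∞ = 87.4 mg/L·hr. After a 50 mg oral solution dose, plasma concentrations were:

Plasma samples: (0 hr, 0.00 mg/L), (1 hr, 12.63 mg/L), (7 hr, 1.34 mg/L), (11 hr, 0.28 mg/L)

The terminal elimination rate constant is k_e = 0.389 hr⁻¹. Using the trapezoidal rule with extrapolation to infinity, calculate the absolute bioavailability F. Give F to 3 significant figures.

F = 0.597

Trapezoidal AUC_0→11 (oral solution):
  [0→1]: (0.00+12.63)/2 × 1 = 6.315
  [1→7]: (12.63+1.34)/2 × 6 = 41.91
  [7→11]: (1.34+0.28)/2 × 4 = 3.24
  Sum = 51.465 mg/L·hr
Tail: C_last/k_e = 0.28/0.389 = 0.720
AUC_0→∞ (oral solution) = 51.465 + 0.720 = 52.185 mg/L·hr
F = (AUC_ev/D_ev)/(AUC_iv/D_iv) = (52.185/50)/(87.4/50) = 1.0437/1.748 = 0.5971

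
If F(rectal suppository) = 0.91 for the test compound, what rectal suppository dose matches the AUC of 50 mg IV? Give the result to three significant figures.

For equal systemic exposure: F × D_ev = D_iv
D_ev = D_iv / F = 50 / 0.91 = 54.9451 mg

D_rectal = 54.9 mg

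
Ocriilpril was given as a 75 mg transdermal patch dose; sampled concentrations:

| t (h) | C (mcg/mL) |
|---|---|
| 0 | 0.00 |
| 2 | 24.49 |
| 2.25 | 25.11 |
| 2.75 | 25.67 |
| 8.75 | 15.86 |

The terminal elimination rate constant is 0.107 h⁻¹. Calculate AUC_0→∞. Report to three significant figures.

Trapezoidal AUC_0→8.75:
  [0→2]: (0.00+24.49)/2 × 2 = 24.49
  [2→2.25]: (24.49+25.11)/2 × 0.25 = 6.2
  [2.25→2.75]: (25.11+25.67)/2 × 0.5 = 12.695
  [2.75→8.75]: (25.67+15.86)/2 × 6 = 124.59
  Sum = 167.975 mcg/mL·h
Extrapolated tail: C_last / k_e = 15.86 / 0.107 = 148.224
AUC_0→∞ = 167.975 + 148.224 = 316.199 mcg/mL·h

AUC = 316 mcg/mL·h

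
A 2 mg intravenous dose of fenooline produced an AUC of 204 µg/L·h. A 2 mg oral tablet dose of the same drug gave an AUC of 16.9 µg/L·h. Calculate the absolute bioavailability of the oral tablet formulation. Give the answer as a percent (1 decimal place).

F = 8.3%

F = (AUC_ev / D_ev) / (AUC_iv / D_iv)
  = (16.9/2) / (204/2)
  = 8.45 / 102 = 0.0828
  = 8.28%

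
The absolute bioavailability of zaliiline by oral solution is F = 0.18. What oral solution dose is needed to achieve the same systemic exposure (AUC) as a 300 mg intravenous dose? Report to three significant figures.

D_oral = 1670 mg

For equal systemic exposure: F × D_ev = D_iv
D_ev = D_iv / F = 300 / 0.18 = 1666.67 mg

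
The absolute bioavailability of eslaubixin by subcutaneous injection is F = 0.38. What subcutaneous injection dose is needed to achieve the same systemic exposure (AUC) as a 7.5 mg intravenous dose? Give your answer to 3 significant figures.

D_subcutaneous = 19.7 mg

For equal systemic exposure: F × D_ev = D_iv
D_ev = D_iv / F = 7.5 / 0.38 = 19.7368 mg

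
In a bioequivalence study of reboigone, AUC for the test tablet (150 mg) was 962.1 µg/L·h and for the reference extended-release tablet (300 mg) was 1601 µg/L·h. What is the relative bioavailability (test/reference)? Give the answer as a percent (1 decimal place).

F_rel = (AUC_test/D_test) / (AUC_ref/D_ref)
      = (962.1/150) / (1601/300)
      = 6.414 / 5.33667 = 1.2019 = 120.19%

F_rel = 120.2%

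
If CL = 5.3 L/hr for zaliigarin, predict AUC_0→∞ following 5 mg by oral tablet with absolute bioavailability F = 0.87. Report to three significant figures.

AUC_0→∞ = F × Dose / CL
        = 0.87 × 5 / 5.3 = 0.820755 mg/L·hr

AUC = 0.821 mg/L·hr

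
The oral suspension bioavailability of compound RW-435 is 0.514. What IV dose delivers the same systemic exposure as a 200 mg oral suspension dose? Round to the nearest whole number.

D_iv = 103 mg

Systemic exposure from an extravascular dose = F × D_ev, so the equivalent IV dose is F × D_ev.
D_iv = F × D_ev = 0.514 × 200 = 102.8 mg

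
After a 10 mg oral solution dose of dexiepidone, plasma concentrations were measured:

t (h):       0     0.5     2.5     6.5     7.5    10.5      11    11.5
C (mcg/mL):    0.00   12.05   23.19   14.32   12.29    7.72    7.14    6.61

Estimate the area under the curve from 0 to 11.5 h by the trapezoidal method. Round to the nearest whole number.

AUC = 164 mcg/mL·h

Trapezoidal AUC_0→11.5:
  [0→0.5]: (0.00+12.05)/2 × 0.5 = 3.0125
  [0.5→2.5]: (12.05+23.19)/2 × 2 = 35.24
  [2.5→6.5]: (23.19+14.32)/2 × 4 = 75.02
  [6.5→7.5]: (14.32+12.29)/2 × 1 = 13.305
  [7.5→10.5]: (12.29+7.72)/2 × 3 = 30.015
  [10.5→11]: (7.72+7.14)/2 × 0.5 = 3.715
  [11→11.5]: (7.14+6.61)/2 × 0.5 = 3.4375
  Sum = 163.745 mcg/mL·h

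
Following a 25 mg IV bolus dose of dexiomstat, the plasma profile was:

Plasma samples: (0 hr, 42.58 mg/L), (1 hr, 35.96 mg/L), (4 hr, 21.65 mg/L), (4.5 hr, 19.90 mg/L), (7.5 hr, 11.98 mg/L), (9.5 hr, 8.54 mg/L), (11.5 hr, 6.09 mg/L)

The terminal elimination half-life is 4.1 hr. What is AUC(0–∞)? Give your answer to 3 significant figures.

Trapezoidal AUC_0→11.5:
  [0→1]: (42.58+35.96)/2 × 1 = 39.27
  [1→4]: (35.96+21.65)/2 × 3 = 86.415
  [4→4.5]: (21.65+19.90)/2 × 0.5 = 10.3875
  [4.5→7.5]: (19.90+11.98)/2 × 3 = 47.82
  [7.5→9.5]: (11.98+8.54)/2 × 2 = 20.52
  [9.5→11.5]: (8.54+6.09)/2 × 2 = 14.63
  Sum = 219.0425 mg/L·hr
k_e = ln2 / t½ = 0.693147 / 4.1 = 0.1691 hr^-1
Extrapolated tail: C_last / k_e = 6.09 / 0.1691 = 36.014
AUC_0→∞ = 219.0425 + 36.014 = 255.0565 mg/L·hr

AUC = 255 mg/L·hr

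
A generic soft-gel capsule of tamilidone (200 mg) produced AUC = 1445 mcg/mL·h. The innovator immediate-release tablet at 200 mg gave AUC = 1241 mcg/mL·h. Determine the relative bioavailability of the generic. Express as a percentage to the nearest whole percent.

F_rel = (AUC_test/D_test) / (AUC_ref/D_ref)
      = (1445/200) / (1241/200)
      = 7.225 / 6.205 = 1.1644 = 116.44%

F_rel = 116%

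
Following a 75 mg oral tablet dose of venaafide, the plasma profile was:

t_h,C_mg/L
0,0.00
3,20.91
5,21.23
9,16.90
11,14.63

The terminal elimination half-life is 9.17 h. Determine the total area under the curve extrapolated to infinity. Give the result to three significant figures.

AUC = 375 mg/L·h

Trapezoidal AUC_0→11:
  [0→3]: (0.00+20.91)/2 × 3 = 31.365
  [3→5]: (20.91+21.23)/2 × 2 = 42.14
  [5→9]: (21.23+16.90)/2 × 4 = 76.26
  [9→11]: (16.90+14.63)/2 × 2 = 31.53
  Sum = 181.295 mg/L·h
k_e = ln2 / t½ = 0.693147 / 9.17 = 0.0756 h^-1
Extrapolated tail: C_last / k_e = 14.63 / 0.0756 = 193.519
AUC_0→∞ = 181.295 + 193.519 = 374.814 mg/L·h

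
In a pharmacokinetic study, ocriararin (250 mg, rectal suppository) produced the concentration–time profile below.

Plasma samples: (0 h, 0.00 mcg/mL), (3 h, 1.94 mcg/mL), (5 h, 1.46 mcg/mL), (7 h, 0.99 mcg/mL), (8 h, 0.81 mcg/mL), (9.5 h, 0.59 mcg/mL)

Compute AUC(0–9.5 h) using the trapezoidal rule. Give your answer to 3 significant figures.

AUC = 10.7 mcg/mL·h

Trapezoidal AUC_0→9.5:
  [0→3]: (0.00+1.94)/2 × 3 = 2.91
  [3→5]: (1.94+1.46)/2 × 2 = 3.4
  [5→7]: (1.46+0.99)/2 × 2 = 2.45
  [7→8]: (0.99+0.81)/2 × 1 = 0.9
  [8→9.5]: (0.81+0.59)/2 × 1.5 = 1.05
  Sum = 10.71 mcg/mL·h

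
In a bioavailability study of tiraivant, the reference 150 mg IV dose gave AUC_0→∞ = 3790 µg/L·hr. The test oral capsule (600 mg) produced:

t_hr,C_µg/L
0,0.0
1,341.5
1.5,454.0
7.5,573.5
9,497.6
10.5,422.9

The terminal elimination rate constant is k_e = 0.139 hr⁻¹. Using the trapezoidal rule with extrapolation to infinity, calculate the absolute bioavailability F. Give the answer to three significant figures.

F = 0.527

Trapezoidal AUC_0→10.5 (oral capsule):
  [0→1]: (0.0+341.5)/2 × 1 = 170.75
  [1→1.5]: (341.5+454.0)/2 × 0.5 = 198.875
  [1.5→7.5]: (454.0+573.5)/2 × 6 = 3082.5
  [7.5→9]: (573.5+497.6)/2 × 1.5 = 803.325
  [9→10.5]: (497.6+422.9)/2 × 1.5 = 690.375
  Sum = 4945.825 µg/L·hr
Tail: C_last/k_e = 422.9/0.139 = 3042.446
AUC_0→∞ (oral capsule) = 4945.825 + 3042.446 = 7988.271 µg/L·hr
F = (AUC_ev/D_ev)/(AUC_iv/D_iv) = (7988.271/600)/(3790/150) = 13.313785/25.2667 = 0.5269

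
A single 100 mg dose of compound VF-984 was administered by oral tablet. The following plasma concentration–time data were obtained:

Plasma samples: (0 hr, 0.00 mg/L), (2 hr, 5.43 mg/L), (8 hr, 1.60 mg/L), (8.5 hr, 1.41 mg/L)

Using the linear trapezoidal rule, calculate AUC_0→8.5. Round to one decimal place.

Trapezoidal AUC_0→8.5:
  [0→2]: (0.00+5.43)/2 × 2 = 5.43
  [2→8]: (5.43+1.60)/2 × 6 = 21.09
  [8→8.5]: (1.60+1.41)/2 × 0.5 = 0.7525
  Sum = 27.2725 mg/L·hr

AUC = 27.3 mg/L·hr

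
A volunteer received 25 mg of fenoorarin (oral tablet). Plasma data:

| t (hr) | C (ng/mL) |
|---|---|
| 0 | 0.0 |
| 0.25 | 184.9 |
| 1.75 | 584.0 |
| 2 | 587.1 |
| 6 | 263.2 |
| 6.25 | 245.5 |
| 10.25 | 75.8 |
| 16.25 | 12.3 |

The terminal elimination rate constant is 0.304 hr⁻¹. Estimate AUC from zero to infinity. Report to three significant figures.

Trapezoidal AUC_0→16.25:
  [0→0.25]: (0.0+184.9)/2 × 0.25 = 23.1125
  [0.25→1.75]: (184.9+584.0)/2 × 1.5 = 576.675
  [1.75→2]: (584.0+587.1)/2 × 0.25 = 146.3875
  [2→6]: (587.1+263.2)/2 × 4 = 1700.6
  [6→6.25]: (263.2+245.5)/2 × 0.25 = 63.5875
  [6.25→10.25]: (245.5+75.8)/2 × 4 = 642.6
  [10.25→16.25]: (75.8+12.3)/2 × 6 = 264.3
  Sum = 3417.2625 ng/mL·hr
Extrapolated tail: C_last / k_e = 12.3 / 0.304 = 40.461
AUC_0→∞ = 3417.2625 + 40.461 = 3457.7235 ng/mL·hr

AUC = 3460 ng/mL·hr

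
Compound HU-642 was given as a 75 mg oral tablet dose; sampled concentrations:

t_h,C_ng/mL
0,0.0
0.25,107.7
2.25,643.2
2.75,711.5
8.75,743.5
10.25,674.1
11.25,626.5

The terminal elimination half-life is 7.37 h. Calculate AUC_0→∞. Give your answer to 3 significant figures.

AUC = 13800 ng/mL·h

Trapezoidal AUC_0→11.25:
  [0→0.25]: (0.0+107.7)/2 × 0.25 = 13.4625
  [0.25→2.25]: (107.7+643.2)/2 × 2 = 750.9
  [2.25→2.75]: (643.2+711.5)/2 × 0.5 = 338.675
  [2.75→8.75]: (711.5+743.5)/2 × 6 = 4365.0
  [8.75→10.25]: (743.5+674.1)/2 × 1.5 = 1063.2
  [10.25→11.25]: (674.1+626.5)/2 × 1 = 650.3
  Sum = 7181.5375 ng/mL·h
k_e = ln2 / t½ = 0.693147 / 7.37 = 0.0940 h^-1
Extrapolated tail: C_last / k_e = 626.5 / 0.094 = 6664.894
AUC_0→∞ = 7181.5375 + 6664.894 = 13846.4315 ng/mL·h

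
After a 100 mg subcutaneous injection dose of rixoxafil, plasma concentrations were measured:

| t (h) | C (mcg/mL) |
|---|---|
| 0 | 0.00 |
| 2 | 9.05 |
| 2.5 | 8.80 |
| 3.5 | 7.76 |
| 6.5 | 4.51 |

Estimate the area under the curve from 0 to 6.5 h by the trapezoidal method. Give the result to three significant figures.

Trapezoidal AUC_0→6.5:
  [0→2]: (0.00+9.05)/2 × 2 = 9.05
  [2→2.5]: (9.05+8.80)/2 × 0.5 = 4.4625
  [2.5→3.5]: (8.80+7.76)/2 × 1 = 8.28
  [3.5→6.5]: (7.76+4.51)/2 × 3 = 18.405
  Sum = 40.1975 mcg/mL·h

AUC = 40.2 mcg/mL·h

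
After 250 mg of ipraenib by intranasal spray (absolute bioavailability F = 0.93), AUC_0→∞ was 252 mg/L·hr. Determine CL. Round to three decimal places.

CL = 0.923 L/hr

CL = F × Dose / AUC_0→∞
   = 0.93 × 250 / 252 = 0.922619 L/hr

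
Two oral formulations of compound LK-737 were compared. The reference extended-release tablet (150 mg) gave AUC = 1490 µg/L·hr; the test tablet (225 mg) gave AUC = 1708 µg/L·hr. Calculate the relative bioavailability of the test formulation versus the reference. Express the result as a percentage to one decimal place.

F_rel = (AUC_test/D_test) / (AUC_ref/D_ref)
      = (1708/225) / (1490/150)
      = 7.59111 / 9.93333 = 0.7642 = 76.42%

F_rel = 76.4%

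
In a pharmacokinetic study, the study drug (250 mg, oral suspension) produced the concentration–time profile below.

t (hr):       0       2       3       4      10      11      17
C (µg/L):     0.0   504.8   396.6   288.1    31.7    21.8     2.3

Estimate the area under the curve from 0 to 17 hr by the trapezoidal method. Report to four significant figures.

AUC = 2356 µg/L·hr

Trapezoidal AUC_0→17:
  [0→2]: (0.0+504.8)/2 × 2 = 504.8
  [2→3]: (504.8+396.6)/2 × 1 = 450.7
  [3→4]: (396.6+288.1)/2 × 1 = 342.35
  [4→10]: (288.1+31.7)/2 × 6 = 959.4
  [10→11]: (31.7+21.8)/2 × 1 = 26.75
  [11→17]: (21.8+2.3)/2 × 6 = 72.3
  Sum = 2356.3 µg/L·hr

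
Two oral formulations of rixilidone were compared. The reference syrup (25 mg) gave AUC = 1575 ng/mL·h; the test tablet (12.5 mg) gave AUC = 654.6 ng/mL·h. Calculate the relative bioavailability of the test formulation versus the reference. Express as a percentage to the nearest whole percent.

F_rel = 83%

F_rel = (AUC_test/D_test) / (AUC_ref/D_ref)
      = (654.6/12.5) / (1575/25)
      = 52.368 / 63 = 0.8312 = 83.12%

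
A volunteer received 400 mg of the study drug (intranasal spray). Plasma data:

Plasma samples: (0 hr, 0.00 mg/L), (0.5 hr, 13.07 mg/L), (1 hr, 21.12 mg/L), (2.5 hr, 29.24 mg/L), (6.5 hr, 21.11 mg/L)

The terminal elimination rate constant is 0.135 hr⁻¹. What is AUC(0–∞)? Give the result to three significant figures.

AUC = 307 mg/L·hr

Trapezoidal AUC_0→6.5:
  [0→0.5]: (0.00+13.07)/2 × 0.5 = 3.2675
  [0.5→1]: (13.07+21.12)/2 × 0.5 = 8.5475
  [1→2.5]: (21.12+29.24)/2 × 1.5 = 37.77
  [2.5→6.5]: (29.24+21.11)/2 × 4 = 100.7
  Sum = 150.285 mg/L·hr
Extrapolated tail: C_last / k_e = 21.11 / 0.135 = 156.370
AUC_0→∞ = 150.285 + 156.370 = 306.655 mg/L·hr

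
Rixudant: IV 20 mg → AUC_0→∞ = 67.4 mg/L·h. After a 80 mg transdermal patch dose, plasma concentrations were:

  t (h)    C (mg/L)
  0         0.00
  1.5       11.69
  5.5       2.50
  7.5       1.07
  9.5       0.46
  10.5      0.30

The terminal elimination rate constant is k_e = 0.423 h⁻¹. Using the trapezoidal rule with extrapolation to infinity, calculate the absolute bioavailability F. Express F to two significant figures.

Trapezoidal AUC_0→10.5 (transdermal patch):
  [0→1.5]: (0.00+11.69)/2 × 1.5 = 8.7675
  [1.5→5.5]: (11.69+2.50)/2 × 4 = 28.38
  [5.5→7.5]: (2.50+1.07)/2 × 2 = 3.57
  [7.5→9.5]: (1.07+0.46)/2 × 2 = 1.53
  [9.5→10.5]: (0.46+0.30)/2 × 1 = 0.38
  Sum = 42.6275 mg/L·h
Tail: C_last/k_e = 0.30/0.423 = 0.709
AUC_0→∞ (transdermal patch) = 42.6275 + 0.709 = 43.3365 mg/L·h
F = (AUC_ev/D_ev)/(AUC_iv/D_iv) = (43.3365/80)/(67.4/20) = 0.54170625/3.37 = 0.1607

F = 0.16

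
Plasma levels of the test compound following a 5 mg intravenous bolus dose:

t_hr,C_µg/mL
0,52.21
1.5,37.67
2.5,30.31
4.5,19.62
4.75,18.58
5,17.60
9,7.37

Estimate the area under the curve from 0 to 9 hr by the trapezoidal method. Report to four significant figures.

AUC = 210.6 µg/mL·hr

Trapezoidal AUC_0→9:
  [0→1.5]: (52.21+37.67)/2 × 1.5 = 67.41
  [1.5→2.5]: (37.67+30.31)/2 × 1 = 33.99
  [2.5→4.5]: (30.31+19.62)/2 × 2 = 49.93
  [4.5→4.75]: (19.62+18.58)/2 × 0.25 = 4.775
  [4.75→5]: (18.58+17.60)/2 × 0.25 = 4.5225
  [5→9]: (17.60+7.37)/2 × 4 = 49.94
  Sum = 210.5675 µg/mL·hr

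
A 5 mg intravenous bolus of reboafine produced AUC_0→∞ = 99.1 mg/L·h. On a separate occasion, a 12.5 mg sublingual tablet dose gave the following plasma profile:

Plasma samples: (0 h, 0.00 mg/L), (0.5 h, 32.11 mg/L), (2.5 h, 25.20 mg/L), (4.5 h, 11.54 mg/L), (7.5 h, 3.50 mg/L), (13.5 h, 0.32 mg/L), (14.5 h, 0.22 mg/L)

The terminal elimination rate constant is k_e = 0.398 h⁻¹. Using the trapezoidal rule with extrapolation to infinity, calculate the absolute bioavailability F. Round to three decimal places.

Trapezoidal AUC_0→14.5 (sublingual tablet):
  [0→0.5]: (0.00+32.11)/2 × 0.5 = 8.0275
  [0.5→2.5]: (32.11+25.20)/2 × 2 = 57.31
  [2.5→4.5]: (25.20+11.54)/2 × 2 = 36.74
  [4.5→7.5]: (11.54+3.50)/2 × 3 = 22.56
  [7.5→13.5]: (3.50+0.32)/2 × 6 = 11.46
  [13.5→14.5]: (0.32+0.22)/2 × 1 = 0.27
  Sum = 136.3675 mg/L·h
Tail: C_last/k_e = 0.22/0.398 = 0.553
AUC_0→∞ (sublingual tablet) = 136.3675 + 0.553 = 136.9205 mg/L·h
F = (AUC_ev/D_ev)/(AUC_iv/D_iv) = (136.9205/12.5)/(99.1/5) = 10.95364/19.82 = 0.5527

F = 0.553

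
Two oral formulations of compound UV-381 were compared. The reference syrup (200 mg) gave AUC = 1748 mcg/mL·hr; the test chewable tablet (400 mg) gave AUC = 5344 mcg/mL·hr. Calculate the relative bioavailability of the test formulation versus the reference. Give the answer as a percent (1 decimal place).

F_rel = 152.9%

F_rel = (AUC_test/D_test) / (AUC_ref/D_ref)
      = (5344/400) / (1748/200)
      = 13.36 / 8.74 = 1.5286 = 152.86%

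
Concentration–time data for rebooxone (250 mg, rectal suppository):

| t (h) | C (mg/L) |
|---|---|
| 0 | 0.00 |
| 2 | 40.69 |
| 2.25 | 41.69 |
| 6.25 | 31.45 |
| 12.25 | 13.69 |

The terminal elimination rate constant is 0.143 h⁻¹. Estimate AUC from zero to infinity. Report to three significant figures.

AUC = 428 mg/L·h

Trapezoidal AUC_0→12.25:
  [0→2]: (0.00+40.69)/2 × 2 = 40.69
  [2→2.25]: (40.69+41.69)/2 × 0.25 = 10.2975
  [2.25→6.25]: (41.69+31.45)/2 × 4 = 146.28
  [6.25→12.25]: (31.45+13.69)/2 × 6 = 135.42
  Sum = 332.6875 mg/L·h
Extrapolated tail: C_last / k_e = 13.69 / 0.143 = 95.734
AUC_0→∞ = 332.6875 + 95.734 = 428.4215 mg/L·h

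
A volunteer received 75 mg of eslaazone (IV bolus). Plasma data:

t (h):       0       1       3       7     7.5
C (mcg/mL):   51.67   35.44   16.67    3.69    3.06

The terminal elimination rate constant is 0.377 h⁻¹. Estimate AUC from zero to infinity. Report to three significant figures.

Trapezoidal AUC_0→7.5:
  [0→1]: (51.67+35.44)/2 × 1 = 43.555
  [1→3]: (35.44+16.67)/2 × 2 = 52.11
  [3→7]: (16.67+3.69)/2 × 4 = 40.72
  [7→7.5]: (3.69+3.06)/2 × 0.5 = 1.6875
  Sum = 138.0725 mcg/mL·h
Extrapolated tail: C_last / k_e = 3.06 / 0.377 = 8.117
AUC_0→∞ = 138.0725 + 8.117 = 146.1895 mcg/mL·h

AUC = 146 mcg/mL·h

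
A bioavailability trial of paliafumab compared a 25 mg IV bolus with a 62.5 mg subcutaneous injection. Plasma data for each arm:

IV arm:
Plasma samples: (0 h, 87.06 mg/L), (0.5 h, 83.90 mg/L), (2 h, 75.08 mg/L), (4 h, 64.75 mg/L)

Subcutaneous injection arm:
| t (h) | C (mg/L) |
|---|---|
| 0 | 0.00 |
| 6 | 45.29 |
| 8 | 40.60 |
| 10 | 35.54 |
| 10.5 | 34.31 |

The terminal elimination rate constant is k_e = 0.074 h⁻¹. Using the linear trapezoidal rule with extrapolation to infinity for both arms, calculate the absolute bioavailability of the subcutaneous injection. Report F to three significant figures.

F = 0.265

Trapezoidal AUC_0→4 (IV):
  [0→0.5]: (87.06+83.90)/2 × 0.5 = 42.74
  [0.5→2]: (83.90+75.08)/2 × 1.5 = 119.235
  [2→4]: (75.08+64.75)/2 × 2 = 139.83
  Sum = 301.805 mg/L·h
IV tail: 64.75/0.074 = 875.000; AUC_iv,0→∞ = 301.805 + 875.000 = 1176.805 mg/L·h
Trapezoidal AUC_0→10.5 (subcutaneous injection):
  [0→6]: (0.00+45.29)/2 × 6 = 135.87
  [6→8]: (45.29+40.60)/2 × 2 = 85.89
  [8→10]: (40.60+35.54)/2 × 2 = 76.14
  [10→10.5]: (35.54+34.31)/2 × 0.5 = 17.4625
  Sum = 315.3625 mg/L·h
subcutaneous injection tail: 34.31/0.074 = 463.649; AUC_ev,0→∞ = 315.3625 + 463.649 = 779.0115 mg/L·h
F = (AUC_ev/D_ev)/(AUC_iv/D_iv) = (779.0115/62.5)/(1176.805/25) = 12.464184/47.0722 = 0.2648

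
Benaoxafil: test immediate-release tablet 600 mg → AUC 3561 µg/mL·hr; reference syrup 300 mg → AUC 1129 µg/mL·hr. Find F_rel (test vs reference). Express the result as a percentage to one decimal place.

F_rel = 157.7%

F_rel = (AUC_test/D_test) / (AUC_ref/D_ref)
      = (3561/600) / (1129/300)
      = 5.935 / 3.76333 = 1.5771 = 157.71%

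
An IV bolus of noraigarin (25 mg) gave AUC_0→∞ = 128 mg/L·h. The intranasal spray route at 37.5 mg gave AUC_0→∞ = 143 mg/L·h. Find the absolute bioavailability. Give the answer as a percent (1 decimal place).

F = (AUC_ev / D_ev) / (AUC_iv / D_iv)
  = (143/37.5) / (128/25)
  = 3.81333 / 5.12 = 0.7448
  = 74.48%

F = 74.5%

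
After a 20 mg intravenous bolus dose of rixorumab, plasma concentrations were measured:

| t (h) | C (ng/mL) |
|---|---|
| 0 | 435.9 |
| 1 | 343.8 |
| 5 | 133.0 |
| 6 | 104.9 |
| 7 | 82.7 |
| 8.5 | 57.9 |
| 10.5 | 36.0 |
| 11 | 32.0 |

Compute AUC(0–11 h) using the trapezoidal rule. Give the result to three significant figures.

Trapezoidal AUC_0→11:
  [0→1]: (435.9+343.8)/2 × 1 = 389.85
  [1→5]: (343.8+133.0)/2 × 4 = 953.6
  [5→6]: (133.0+104.9)/2 × 1 = 118.95
  [6→7]: (104.9+82.7)/2 × 1 = 93.8
  [7→8.5]: (82.7+57.9)/2 × 1.5 = 105.45
  [8.5→10.5]: (57.9+36.0)/2 × 2 = 93.9
  [10.5→11]: (36.0+32.0)/2 × 0.5 = 17.0
  Sum = 1772.55 ng/mL·h

AUC = 1770 ng/mL·h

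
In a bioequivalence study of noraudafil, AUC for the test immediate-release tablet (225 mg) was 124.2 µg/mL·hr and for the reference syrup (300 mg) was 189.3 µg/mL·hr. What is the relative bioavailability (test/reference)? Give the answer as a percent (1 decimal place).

F_rel = (AUC_test/D_test) / (AUC_ref/D_ref)
      = (124.2/225) / (189.3/300)
      = 0.552 / 0.631 = 0.8748 = 87.48%

F_rel = 87.5%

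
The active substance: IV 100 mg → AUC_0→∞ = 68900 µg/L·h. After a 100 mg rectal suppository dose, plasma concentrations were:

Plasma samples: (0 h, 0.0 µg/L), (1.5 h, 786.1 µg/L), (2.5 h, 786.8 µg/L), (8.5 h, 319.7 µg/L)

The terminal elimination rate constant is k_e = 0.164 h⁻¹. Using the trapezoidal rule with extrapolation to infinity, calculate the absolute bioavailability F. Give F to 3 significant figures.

F = 0.0964

Trapezoidal AUC_0→8.5 (rectal suppository):
  [0→1.5]: (0.0+786.1)/2 × 1.5 = 589.575
  [1.5→2.5]: (786.1+786.8)/2 × 1 = 786.45
  [2.5→8.5]: (786.8+319.7)/2 × 6 = 3319.5
  Sum = 4695.525 µg/L·h
Tail: C_last/k_e = 319.7/0.164 = 1949.390
AUC_0→∞ (rectal suppository) = 4695.525 + 1949.390 = 6644.915 µg/L·h
F = (AUC_ev/D_ev)/(AUC_iv/D_iv) = (6644.915/100)/(68900/100) = 66.44915/689 = 0.0964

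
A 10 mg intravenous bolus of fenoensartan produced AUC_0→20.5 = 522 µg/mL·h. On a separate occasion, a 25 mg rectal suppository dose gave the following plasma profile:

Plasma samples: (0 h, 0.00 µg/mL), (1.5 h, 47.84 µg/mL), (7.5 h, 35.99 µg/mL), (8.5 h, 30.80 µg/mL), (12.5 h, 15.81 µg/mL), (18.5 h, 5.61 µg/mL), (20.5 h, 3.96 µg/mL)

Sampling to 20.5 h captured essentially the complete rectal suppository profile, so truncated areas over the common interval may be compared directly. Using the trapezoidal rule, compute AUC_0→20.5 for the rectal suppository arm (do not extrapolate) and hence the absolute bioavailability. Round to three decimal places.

F = 0.374

Trapezoidal AUC_0→20.5 (rectal suppository):
  [0→1.5]: (0.00+47.84)/2 × 1.5 = 35.88
  [1.5→7.5]: (47.84+35.99)/2 × 6 = 251.49
  [7.5→8.5]: (35.99+30.80)/2 × 1 = 33.395
  [8.5→12.5]: (30.80+15.81)/2 × 4 = 93.22
  [12.5→18.5]: (15.81+5.61)/2 × 6 = 64.26
  [18.5→20.5]: (5.61+3.96)/2 × 2 = 9.57
  Sum = 487.815 µg/mL·h
F = (AUC_ev/D_ev)/(AUC_iv/D_iv) = (487.815/25)/(522/10) = 19.5126/52.2 = 0.3738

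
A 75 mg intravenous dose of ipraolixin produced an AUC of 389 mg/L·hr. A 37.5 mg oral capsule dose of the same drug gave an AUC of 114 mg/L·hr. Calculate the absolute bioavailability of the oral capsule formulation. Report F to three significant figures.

F = (AUC_ev / D_ev) / (AUC_iv / D_iv)
  = (114/37.5) / (389/75)
  = 3.04 / 5.18667 = 0.5861

F = 0.586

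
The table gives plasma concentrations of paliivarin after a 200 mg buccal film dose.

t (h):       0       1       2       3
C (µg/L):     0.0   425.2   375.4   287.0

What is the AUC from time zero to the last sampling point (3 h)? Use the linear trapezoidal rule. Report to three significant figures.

AUC = 944 µg/L·h

Trapezoidal AUC_0→3:
  [0→1]: (0.0+425.2)/2 × 1 = 212.6
  [1→2]: (425.2+375.4)/2 × 1 = 400.3
  [2→3]: (375.4+287.0)/2 × 1 = 331.2
  Sum = 944.1 µg/L·h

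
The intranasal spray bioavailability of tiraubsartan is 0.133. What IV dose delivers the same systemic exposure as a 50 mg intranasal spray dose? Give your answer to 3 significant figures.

Systemic exposure from an extravascular dose = F × D_ev, so the equivalent IV dose is F × D_ev.
D_iv = F × D_ev = 0.133 × 50 = 6.65 mg

D_iv = 6.65 mg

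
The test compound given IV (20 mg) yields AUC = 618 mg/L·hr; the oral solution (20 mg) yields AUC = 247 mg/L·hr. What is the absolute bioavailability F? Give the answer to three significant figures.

F = 0.400

F = (AUC_ev / D_ev) / (AUC_iv / D_iv)
  = (247/20) / (618/20)
  = 12.35 / 30.9 = 0.3997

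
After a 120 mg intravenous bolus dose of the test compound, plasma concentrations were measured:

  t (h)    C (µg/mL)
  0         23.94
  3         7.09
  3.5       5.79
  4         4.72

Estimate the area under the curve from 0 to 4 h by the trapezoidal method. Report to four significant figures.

Trapezoidal AUC_0→4:
  [0→3]: (23.94+7.09)/2 × 3 = 46.545
  [3→3.5]: (7.09+5.79)/2 × 0.5 = 3.22
  [3.5→4]: (5.79+4.72)/2 × 0.5 = 2.6275
  Sum = 52.3925 µg/mL·h

AUC = 52.39 µg/mL·h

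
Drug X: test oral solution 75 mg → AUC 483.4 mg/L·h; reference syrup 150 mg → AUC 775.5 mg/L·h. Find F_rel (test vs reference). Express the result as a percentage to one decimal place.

F_rel = 124.7%

F_rel = (AUC_test/D_test) / (AUC_ref/D_ref)
      = (483.4/75) / (775.5/150)
      = 6.44533 / 5.17 = 1.2467 = 124.67%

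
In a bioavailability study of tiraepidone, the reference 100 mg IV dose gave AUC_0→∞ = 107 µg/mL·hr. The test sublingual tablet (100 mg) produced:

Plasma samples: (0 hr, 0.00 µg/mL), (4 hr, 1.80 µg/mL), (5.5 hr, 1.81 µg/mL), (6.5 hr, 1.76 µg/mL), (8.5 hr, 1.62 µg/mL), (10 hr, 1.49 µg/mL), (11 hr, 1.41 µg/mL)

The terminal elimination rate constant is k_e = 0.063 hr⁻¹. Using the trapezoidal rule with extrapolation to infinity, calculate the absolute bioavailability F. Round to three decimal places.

Trapezoidal AUC_0→11 (sublingual tablet):
  [0→4]: (0.00+1.80)/2 × 4 = 3.6
  [4→5.5]: (1.80+1.81)/2 × 1.5 = 2.7075
  [5.5→6.5]: (1.81+1.76)/2 × 1 = 1.785
  [6.5→8.5]: (1.76+1.62)/2 × 2 = 3.38
  [8.5→10]: (1.62+1.49)/2 × 1.5 = 2.3325
  [10→11]: (1.49+1.41)/2 × 1 = 1.45
  Sum = 15.255 µg/mL·hr
Tail: C_last/k_e = 1.41/0.063 = 22.381
AUC_0→∞ (sublingual tablet) = 15.255 + 22.381 = 37.636 µg/mL·hr
F = (AUC_ev/D_ev)/(AUC_iv/D_iv) = (37.636/100)/(107/100) = 0.37636/1.07 = 0.3517

F = 0.352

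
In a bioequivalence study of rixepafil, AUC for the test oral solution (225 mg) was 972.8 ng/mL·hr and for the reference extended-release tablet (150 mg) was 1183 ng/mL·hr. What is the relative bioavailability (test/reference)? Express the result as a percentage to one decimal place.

F_rel = 54.8%

F_rel = (AUC_test/D_test) / (AUC_ref/D_ref)
      = (972.8/225) / (1183/150)
      = 4.32356 / 7.88667 = 0.5482 = 54.82%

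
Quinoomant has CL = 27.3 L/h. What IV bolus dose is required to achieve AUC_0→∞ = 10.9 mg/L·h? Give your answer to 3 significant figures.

Dose_iv = CL × AUC_0→∞
     = 27.3 × 10.9 = 297.57 mg

Dose = 298 mg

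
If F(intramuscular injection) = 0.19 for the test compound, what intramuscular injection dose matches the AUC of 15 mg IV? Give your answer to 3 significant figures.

D_intramuscular = 78.9 mg

For equal systemic exposure: F × D_ev = D_iv
D_ev = D_iv / F = 15 / 0.19 = 78.9474 mg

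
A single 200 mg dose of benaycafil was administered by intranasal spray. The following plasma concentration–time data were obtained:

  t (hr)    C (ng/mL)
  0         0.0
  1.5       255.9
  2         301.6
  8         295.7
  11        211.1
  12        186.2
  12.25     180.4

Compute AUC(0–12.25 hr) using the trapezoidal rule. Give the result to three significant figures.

Trapezoidal AUC_0→12.25:
  [0→1.5]: (0.0+255.9)/2 × 1.5 = 191.925
  [1.5→2]: (255.9+301.6)/2 × 0.5 = 139.375
  [2→8]: (301.6+295.7)/2 × 6 = 1791.9
  [8→11]: (295.7+211.1)/2 × 3 = 760.2
  [11→12]: (211.1+186.2)/2 × 1 = 198.65
  [12→12.25]: (186.2+180.4)/2 × 0.25 = 45.825
  Sum = 3127.875 ng/mL·hr

AUC = 3130 ng/mL·hr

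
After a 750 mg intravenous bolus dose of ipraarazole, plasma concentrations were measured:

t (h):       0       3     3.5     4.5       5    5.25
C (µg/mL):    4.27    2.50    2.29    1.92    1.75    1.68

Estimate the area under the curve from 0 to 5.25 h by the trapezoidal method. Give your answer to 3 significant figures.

AUC = 14.8 µg/mL·h

Trapezoidal AUC_0→5.25:
  [0→3]: (4.27+2.50)/2 × 3 = 10.155
  [3→3.5]: (2.50+2.29)/2 × 0.5 = 1.1975
  [3.5→4.5]: (2.29+1.92)/2 × 1 = 2.105
  [4.5→5]: (1.92+1.75)/2 × 0.5 = 0.9175
  [5→5.25]: (1.75+1.68)/2 × 0.25 = 0.42875
  Sum = 14.80375 µg/mL·h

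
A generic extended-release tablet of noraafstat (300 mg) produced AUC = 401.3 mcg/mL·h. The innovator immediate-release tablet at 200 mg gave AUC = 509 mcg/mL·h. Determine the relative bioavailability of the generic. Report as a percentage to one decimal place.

F_rel = (AUC_test/D_test) / (AUC_ref/D_ref)
      = (401.3/300) / (509/200)
      = 1.33767 / 2.545 = 0.5256 = 52.56%

F_rel = 52.6%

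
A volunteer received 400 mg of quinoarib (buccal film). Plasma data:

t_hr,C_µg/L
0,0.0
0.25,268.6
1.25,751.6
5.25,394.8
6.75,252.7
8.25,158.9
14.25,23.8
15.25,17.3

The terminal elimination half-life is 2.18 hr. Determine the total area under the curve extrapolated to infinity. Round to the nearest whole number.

AUC = 4254 µg/L·hr

Trapezoidal AUC_0→15.25:
  [0→0.25]: (0.0+268.6)/2 × 0.25 = 33.575
  [0.25→1.25]: (268.6+751.6)/2 × 1 = 510.1
  [1.25→5.25]: (751.6+394.8)/2 × 4 = 2292.8
  [5.25→6.75]: (394.8+252.7)/2 × 1.5 = 485.625
  [6.75→8.25]: (252.7+158.9)/2 × 1.5 = 308.7
  [8.25→14.25]: (158.9+23.8)/2 × 6 = 548.1
  [14.25→15.25]: (23.8+17.3)/2 × 1 = 20.55
  Sum = 4199.45 µg/L·hr
k_e = ln2 / t½ = 0.693147 / 2.18 = 0.3180 hr^-1
Extrapolated tail: C_last / k_e = 17.3 / 0.318 = 54.403
AUC_0→∞ = 4199.45 + 54.403 = 4253.853 µg/L·hr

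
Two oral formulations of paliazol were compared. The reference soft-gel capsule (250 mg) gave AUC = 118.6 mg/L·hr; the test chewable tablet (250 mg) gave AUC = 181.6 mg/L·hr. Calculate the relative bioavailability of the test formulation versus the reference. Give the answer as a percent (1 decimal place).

F_rel = (AUC_test/D_test) / (AUC_ref/D_ref)
      = (181.6/250) / (118.6/250)
      = 0.7264 / 0.4744 = 1.5312 = 153.12%

F_rel = 153.1%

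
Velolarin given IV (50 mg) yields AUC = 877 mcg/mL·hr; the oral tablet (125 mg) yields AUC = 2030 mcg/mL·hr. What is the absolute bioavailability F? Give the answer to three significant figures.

F = 0.926

F = (AUC_ev / D_ev) / (AUC_iv / D_iv)
  = (2030/125) / (877/50)
  = 16.24 / 17.54 = 0.9259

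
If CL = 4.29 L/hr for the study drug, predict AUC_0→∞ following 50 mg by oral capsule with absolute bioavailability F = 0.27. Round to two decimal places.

AUC = 3.15 mg/L·hr

AUC_0→∞ = F × Dose / CL
        = 0.27 × 50 / 4.29 = 3.14685 mg/L·hr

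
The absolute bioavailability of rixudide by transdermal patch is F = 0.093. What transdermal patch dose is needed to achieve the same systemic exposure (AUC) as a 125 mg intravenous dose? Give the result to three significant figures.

D_transdermal = 1340 mg

For equal systemic exposure: F × D_ev = D_iv
D_ev = D_iv / F = 125 / 0.093 = 1344.09 mg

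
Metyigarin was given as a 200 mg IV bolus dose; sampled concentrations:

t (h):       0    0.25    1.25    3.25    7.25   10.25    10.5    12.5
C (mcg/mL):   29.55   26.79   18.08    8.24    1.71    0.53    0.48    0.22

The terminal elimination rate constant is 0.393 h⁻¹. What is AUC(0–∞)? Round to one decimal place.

Trapezoidal AUC_0→12.5:
  [0→0.25]: (29.55+26.79)/2 × 0.25 = 7.0425
  [0.25→1.25]: (26.79+18.08)/2 × 1 = 22.435
  [1.25→3.25]: (18.08+8.24)/2 × 2 = 26.32
  [3.25→7.25]: (8.24+1.71)/2 × 4 = 19.9
  [7.25→10.25]: (1.71+0.53)/2 × 3 = 3.36
  [10.25→10.5]: (0.53+0.48)/2 × 0.25 = 0.12625
  [10.5→12.5]: (0.48+0.22)/2 × 2 = 0.7
  Sum = 79.88375 mcg/mL·h
Extrapolated tail: C_last / k_e = 0.22 / 0.393 = 0.560
AUC_0→∞ = 79.88375 + 0.560 = 80.44375 mcg/mL·h

AUC = 80.4 mcg/mL·h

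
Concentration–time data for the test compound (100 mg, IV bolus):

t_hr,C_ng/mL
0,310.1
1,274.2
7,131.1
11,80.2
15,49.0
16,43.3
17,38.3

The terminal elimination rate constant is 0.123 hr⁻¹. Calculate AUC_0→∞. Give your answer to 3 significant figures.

Trapezoidal AUC_0→17:
  [0→1]: (310.1+274.2)/2 × 1 = 292.15
  [1→7]: (274.2+131.1)/2 × 6 = 1215.9
  [7→11]: (131.1+80.2)/2 × 4 = 422.6
  [11→15]: (80.2+49.0)/2 × 4 = 258.4
  [15→16]: (49.0+43.3)/2 × 1 = 46.15
  [16→17]: (43.3+38.3)/2 × 1 = 40.8
  Sum = 2276.0 ng/mL·hr
Extrapolated tail: C_last / k_e = 38.3 / 0.123 = 311.382
AUC_0→∞ = 2276.0 + 311.382 = 2587.382 ng/mL·hr

AUC = 2590 ng/mL·hr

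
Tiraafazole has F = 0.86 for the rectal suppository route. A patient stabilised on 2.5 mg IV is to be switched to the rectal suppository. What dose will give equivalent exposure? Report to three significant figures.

D_rectal = 2.91 mg

For equal systemic exposure: F × D_ev = D_iv
D_ev = D_iv / F = 2.5 / 0.86 = 2.90698 mg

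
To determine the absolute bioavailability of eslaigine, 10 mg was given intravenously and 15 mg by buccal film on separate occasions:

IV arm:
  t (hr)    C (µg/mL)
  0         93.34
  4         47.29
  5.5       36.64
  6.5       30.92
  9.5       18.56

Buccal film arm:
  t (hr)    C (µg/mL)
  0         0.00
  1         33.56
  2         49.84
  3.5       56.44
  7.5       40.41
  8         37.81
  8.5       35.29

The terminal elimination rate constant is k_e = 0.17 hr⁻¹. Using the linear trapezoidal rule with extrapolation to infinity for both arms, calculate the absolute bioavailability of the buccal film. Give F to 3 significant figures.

F = 0.686

Trapezoidal AUC_0→9.5 (IV):
  [0→4]: (93.34+47.29)/2 × 4 = 281.26
  [4→5.5]: (47.29+36.64)/2 × 1.5 = 62.9475
  [5.5→6.5]: (36.64+30.92)/2 × 1 = 33.78
  [6.5→9.5]: (30.92+18.56)/2 × 3 = 74.22
  Sum = 452.2075 µg/mL·hr
IV tail: 18.56/0.17 = 109.176; AUC_iv,0→∞ = 452.2075 + 109.176 = 561.3835 µg/mL·hr
Trapezoidal AUC_0→8.5 (buccal film):
  [0→1]: (0.00+33.56)/2 × 1 = 16.78
  [1→2]: (33.56+49.84)/2 × 1 = 41.7
  [2→3.5]: (49.84+56.44)/2 × 1.5 = 79.71
  [3.5→7.5]: (56.44+40.41)/2 × 4 = 193.7
  [7.5→8]: (40.41+37.81)/2 × 0.5 = 19.555
  [8→8.5]: (37.81+35.29)/2 × 0.5 = 18.275
  Sum = 369.72 µg/mL·hr
buccal film tail: 35.29/0.17 = 207.588; AUC_ev,0→∞ = 369.72 + 207.588 = 577.308 µg/mL·hr
F = (AUC_ev/D_ev)/(AUC_iv/D_iv) = (577.308/15)/(561.3835/10) = 38.4872/56.13835 = 0.6856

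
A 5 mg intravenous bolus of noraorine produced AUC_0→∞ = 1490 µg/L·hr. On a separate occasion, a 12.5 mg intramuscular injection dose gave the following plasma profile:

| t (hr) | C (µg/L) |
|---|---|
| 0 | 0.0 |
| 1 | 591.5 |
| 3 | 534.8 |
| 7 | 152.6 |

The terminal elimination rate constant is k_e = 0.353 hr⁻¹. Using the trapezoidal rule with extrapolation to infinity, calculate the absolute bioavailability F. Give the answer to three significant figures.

Trapezoidal AUC_0→7 (intramuscular injection):
  [0→1]: (0.0+591.5)/2 × 1 = 295.75
  [1→3]: (591.5+534.8)/2 × 2 = 1126.3
  [3→7]: (534.8+152.6)/2 × 4 = 1374.8
  Sum = 2796.85 µg/L·hr
Tail: C_last/k_e = 152.6/0.353 = 432.295
AUC_0→∞ (intramuscular injection) = 2796.85 + 432.295 = 3229.145 µg/L·hr
F = (AUC_ev/D_ev)/(AUC_iv/D_iv) = (3229.145/12.5)/(1490/5) = 258.3316/298 = 0.8669

F = 0.867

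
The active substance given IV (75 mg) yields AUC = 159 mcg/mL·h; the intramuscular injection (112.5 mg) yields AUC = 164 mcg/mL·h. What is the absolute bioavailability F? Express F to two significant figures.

F = (AUC_ev / D_ev) / (AUC_iv / D_iv)
  = (164/112.5) / (159/75)
  = 1.45778 / 2.12 = 0.6876

F = 0.69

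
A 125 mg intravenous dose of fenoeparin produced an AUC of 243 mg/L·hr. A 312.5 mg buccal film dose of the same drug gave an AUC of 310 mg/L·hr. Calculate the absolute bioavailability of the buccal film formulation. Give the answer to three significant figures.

F = 0.510

F = (AUC_ev / D_ev) / (AUC_iv / D_iv)
  = (310/312.5) / (243/125)
  = 0.992 / 1.944 = 0.5103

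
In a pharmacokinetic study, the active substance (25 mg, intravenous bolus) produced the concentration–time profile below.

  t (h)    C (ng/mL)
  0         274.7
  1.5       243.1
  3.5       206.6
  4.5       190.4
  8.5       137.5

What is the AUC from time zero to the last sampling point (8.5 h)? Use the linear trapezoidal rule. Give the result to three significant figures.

Trapezoidal AUC_0→8.5:
  [0→1.5]: (274.7+243.1)/2 × 1.5 = 388.35
  [1.5→3.5]: (243.1+206.6)/2 × 2 = 449.7
  [3.5→4.5]: (206.6+190.4)/2 × 1 = 198.5
  [4.5→8.5]: (190.4+137.5)/2 × 4 = 655.8
  Sum = 1692.35 ng/mL·h

AUC = 1690 ng/mL·h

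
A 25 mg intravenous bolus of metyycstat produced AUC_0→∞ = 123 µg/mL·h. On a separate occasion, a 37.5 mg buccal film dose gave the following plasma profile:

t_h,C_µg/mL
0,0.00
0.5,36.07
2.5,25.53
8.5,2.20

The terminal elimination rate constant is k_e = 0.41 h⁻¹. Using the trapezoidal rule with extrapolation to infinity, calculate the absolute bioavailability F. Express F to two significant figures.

Trapezoidal AUC_0→8.5 (buccal film):
  [0→0.5]: (0.00+36.07)/2 × 0.5 = 9.0175
  [0.5→2.5]: (36.07+25.53)/2 × 2 = 61.6
  [2.5→8.5]: (25.53+2.20)/2 × 6 = 83.19
  Sum = 153.8075 µg/mL·h
Tail: C_last/k_e = 2.20/0.41 = 5.366
AUC_0→∞ (buccal film) = 153.8075 + 5.366 = 159.1735 µg/mL·h
F = (AUC_ev/D_ev)/(AUC_iv/D_iv) = (159.1735/37.5)/(123/25) = 4.24463/4.92 = 0.8627

F = 0.86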